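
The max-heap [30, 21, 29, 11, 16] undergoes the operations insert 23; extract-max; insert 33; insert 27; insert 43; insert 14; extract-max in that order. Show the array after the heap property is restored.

insert 23:
  append 23 at index 5 → [30, 21, 29, 11, 16, 23] (no swap needed)
extract-max → returns 30:
  remove root 30; move last element 23 to root → [23, 21, 29, 11, 16]
  23 vs larger child 29 at index 2, swap → [29, 21, 23, 11, 16]
insert 33:
  append 33 at index 5 → [29, 21, 23, 11, 16, 33]
  33 > parent 23 at index 2, swap → [29, 21, 33, 11, 16, 23]
  33 > parent 29 at index 0, swap → [33, 21, 29, 11, 16, 23]
insert 27:
  append 27 at index 6 → [33, 21, 29, 11, 16, 23, 27] (no swap needed)
insert 43:
  append 43 at index 7 → [33, 21, 29, 11, 16, 23, 27, 43]
  43 > parent 11 at index 3, swap → [33, 21, 29, 43, 16, 23, 27, 11]
  43 > parent 21 at index 1, swap → [33, 43, 29, 21, 16, 23, 27, 11]
  43 > parent 33 at index 0, swap → [43, 33, 29, 21, 16, 23, 27, 11]
insert 14:
  append 14 at index 8 → [43, 33, 29, 21, 16, 23, 27, 11, 14] (no swap needed)
extract-max → returns 43:
  remove root 43; move last element 14 to root → [14, 33, 29, 21, 16, 23, 27, 11]
  14 vs larger child 33 at index 1, swap → [33, 14, 29, 21, 16, 23, 27, 11]
  14 vs larger child 21 at index 3, swap → [33, 21, 29, 14, 16, 23, 27, 11]

[33, 21, 29, 14, 16, 23, 27, 11]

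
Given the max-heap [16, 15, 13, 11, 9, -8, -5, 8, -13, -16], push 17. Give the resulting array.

append 17 at index 10 → [16, 15, 13, 11, 9, -8, -5, 8, -13, -16, 17]
17 > parent 9 at index 4, swap → [16, 15, 13, 11, 17, -8, -5, 8, -13, -16, 9]
17 > parent 15 at index 1, swap → [16, 17, 13, 11, 15, -8, -5, 8, -13, -16, 9]
17 > parent 16 at index 0, swap → [17, 16, 13, 11, 15, -8, -5, 8, -13, -16, 9]

[17, 16, 13, 11, 15, -8, -5, 8, -13, -16, 9]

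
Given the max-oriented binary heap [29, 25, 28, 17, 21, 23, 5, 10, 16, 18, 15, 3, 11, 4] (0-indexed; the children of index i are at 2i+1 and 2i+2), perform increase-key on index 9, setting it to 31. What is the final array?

[31, 29, 28, 17, 25, 23, 5, 10, 16, 21, 15, 3, 11, 4]

set index 9 from 18 to 31 → [29, 25, 28, 17, 21, 23, 5, 10, 16, 31, 15, 3, 11, 4]
31 > parent 21 at index 4, swap → [29, 25, 28, 17, 31, 23, 5, 10, 16, 21, 15, 3, 11, 4]
31 > parent 25 at index 1, swap → [29, 31, 28, 17, 25, 23, 5, 10, 16, 21, 15, 3, 11, 4]
31 > parent 29 at index 0, swap → [31, 29, 28, 17, 25, 23, 5, 10, 16, 21, 15, 3, 11, 4]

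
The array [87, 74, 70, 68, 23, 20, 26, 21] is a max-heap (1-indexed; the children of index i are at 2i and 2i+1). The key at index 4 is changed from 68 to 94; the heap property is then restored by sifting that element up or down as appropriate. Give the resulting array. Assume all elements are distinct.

[94, 87, 70, 74, 23, 20, 26, 21]

set index 4 from 68 to 94 → [87, 74, 70, 94, 23, 20, 26, 21]
94 > parent 74 at index 2, swap → [87, 94, 70, 74, 23, 20, 26, 21]
94 > parent 87 at index 1, swap → [94, 87, 70, 74, 23, 20, 26, 21]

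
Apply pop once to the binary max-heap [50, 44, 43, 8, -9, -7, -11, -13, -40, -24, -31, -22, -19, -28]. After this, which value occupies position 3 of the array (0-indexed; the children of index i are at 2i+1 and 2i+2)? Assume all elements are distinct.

-13

remove root 50; move last element -28 to root → [-28, 44, 43, 8, -9, -7, -11, -13, -40, -24, -31, -22, -19]
-28 vs larger child 44 at index 1, swap → [44, -28, 43, 8, -9, -7, -11, -13, -40, -24, -31, -22, -19]
-28 vs larger child 8 at index 3, swap → [44, 8, 43, -28, -9, -7, -11, -13, -40, -24, -31, -22, -19]
-28 vs larger child -13 at index 7, swap → [44, 8, 43, -13, -9, -7, -11, -28, -40, -24, -31, -22, -19]
resulting array: [44, 8, 43, -13, -9, -7, -11, -28, -40, -24, -31, -22, -19]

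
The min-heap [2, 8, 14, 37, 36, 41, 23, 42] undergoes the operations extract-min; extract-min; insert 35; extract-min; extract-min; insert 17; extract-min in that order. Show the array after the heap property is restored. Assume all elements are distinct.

[35, 36, 41, 37, 42]

extract-min → returns 2:
  remove root 2; move last element 42 to root → [42, 8, 14, 37, 36, 41, 23]
  42 vs smaller child 8 at index 1, swap → [8, 42, 14, 37, 36, 41, 23]
  42 vs smaller child 36 at index 4, swap → [8, 36, 14, 37, 42, 41, 23]
extract-min → returns 8:
  remove root 8; move last element 23 to root → [23, 36, 14, 37, 42, 41]
  23 vs smaller child 14 at index 2, swap → [14, 36, 23, 37, 42, 41]
insert 35:
  append 35 at index 6 → [14, 36, 23, 37, 42, 41, 35] (no swap needed)
extract-min → returns 14:
  remove root 14; move last element 35 to root → [35, 36, 23, 37, 42, 41]
  35 vs smaller child 23 at index 2, swap → [23, 36, 35, 37, 42, 41]
extract-min → returns 23:
  remove root 23; move last element 41 to root → [41, 36, 35, 37, 42]
  41 vs smaller child 35 at index 2, swap → [35, 36, 41, 37, 42]
insert 17:
  append 17 at index 5 → [35, 36, 41, 37, 42, 17]
  17 < parent 41 at index 2, swap → [35, 36, 17, 37, 42, 41]
  17 < parent 35 at index 0, swap → [17, 36, 35, 37, 42, 41]
extract-min → returns 17:
  remove root 17; move last element 41 to root → [41, 36, 35, 37, 42]
  41 vs smaller child 35 at index 2, swap → [35, 36, 41, 37, 42]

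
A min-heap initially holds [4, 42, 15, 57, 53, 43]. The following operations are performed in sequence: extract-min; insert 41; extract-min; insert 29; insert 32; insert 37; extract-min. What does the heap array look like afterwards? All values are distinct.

[32, 37, 41, 42, 53, 43, 57]

extract-min → returns 4:
  remove root 4; move last element 43 to root → [43, 42, 15, 57, 53]
  43 vs smaller child 15 at index 2, swap → [15, 42, 43, 57, 53]
insert 41:
  append 41 at index 5 → [15, 42, 43, 57, 53, 41]
  41 < parent 43 at index 2, swap → [15, 42, 41, 57, 53, 43]
extract-min → returns 15:
  remove root 15; move last element 43 to root → [43, 42, 41, 57, 53]
  43 vs smaller child 41 at index 2, swap → [41, 42, 43, 57, 53]
insert 29:
  append 29 at index 5 → [41, 42, 43, 57, 53, 29]
  29 < parent 43 at index 2, swap → [41, 42, 29, 57, 53, 43]
  29 < parent 41 at index 0, swap → [29, 42, 41, 57, 53, 43]
insert 32:
  append 32 at index 6 → [29, 42, 41, 57, 53, 43, 32]
  32 < parent 41 at index 2, swap → [29, 42, 32, 57, 53, 43, 41]
insert 37:
  append 37 at index 7 → [29, 42, 32, 57, 53, 43, 41, 37]
  37 < parent 57 at index 3, swap → [29, 42, 32, 37, 53, 43, 41, 57]
  37 < parent 42 at index 1, swap → [29, 37, 32, 42, 53, 43, 41, 57]
extract-min → returns 29:
  remove root 29; move last element 57 to root → [57, 37, 32, 42, 53, 43, 41]
  57 vs smaller child 32 at index 2, swap → [32, 37, 57, 42, 53, 43, 41]
  57 vs smaller child 41 at index 6, swap → [32, 37, 41, 42, 53, 43, 57]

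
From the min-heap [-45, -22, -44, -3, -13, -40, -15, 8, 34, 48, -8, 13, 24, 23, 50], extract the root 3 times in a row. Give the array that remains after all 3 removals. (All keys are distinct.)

[-22, -13, -15, -3, -8, 13, 23, 8, 34, 48, 24, 50]

extract-min #1 returns -45:
  remove root -45; move last element 50 to root → [50, -22, -44, -3, -13, -40, -15, 8, 34, 48, -8, 13, 24, 23]
  50 vs smaller child -44 at index 2, swap → [-44, -22, 50, -3, -13, -40, -15, 8, 34, 48, -8, 13, 24, 23]
  50 vs smaller child -40 at index 5, swap → [-44, -22, -40, -3, -13, 50, -15, 8, 34, 48, -8, 13, 24, 23]
  50 vs smaller child 13 at index 11, swap → [-44, -22, -40, -3, -13, 13, -15, 8, 34, 48, -8, 50, 24, 23]
extract-min #2 returns -44:
  remove root -44; move last element 23 to root → [23, -22, -40, -3, -13, 13, -15, 8, 34, 48, -8, 50, 24]
  23 vs smaller child -40 at index 2, swap → [-40, -22, 23, -3, -13, 13, -15, 8, 34, 48, -8, 50, 24]
  23 vs smaller child -15 at index 6, swap → [-40, -22, -15, -3, -13, 13, 23, 8, 34, 48, -8, 50, 24]
extract-min #3 returns -40:
  remove root -40; move last element 24 to root → [24, -22, -15, -3, -13, 13, 23, 8, 34, 48, -8, 50]
  24 vs smaller child -22 at index 1, swap → [-22, 24, -15, -3, -13, 13, 23, 8, 34, 48, -8, 50]
  24 vs smaller child -13 at index 4, swap → [-22, -13, -15, -3, 24, 13, 23, 8, 34, 48, -8, 50]
  24 vs smaller child -8 at index 10, swap → [-22, -13, -15, -3, -8, 13, 23, 8, 34, 48, 24, 50]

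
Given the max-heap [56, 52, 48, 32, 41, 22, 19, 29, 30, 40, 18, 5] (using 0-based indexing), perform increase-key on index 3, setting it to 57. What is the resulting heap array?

[57, 56, 48, 52, 41, 22, 19, 29, 30, 40, 18, 5]

set index 3 from 32 to 57 → [56, 52, 48, 57, 41, 22, 19, 29, 30, 40, 18, 5]
57 > parent 52 at index 1, swap → [56, 57, 48, 52, 41, 22, 19, 29, 30, 40, 18, 5]
57 > parent 56 at index 0, swap → [57, 56, 48, 52, 41, 22, 19, 29, 30, 40, 18, 5]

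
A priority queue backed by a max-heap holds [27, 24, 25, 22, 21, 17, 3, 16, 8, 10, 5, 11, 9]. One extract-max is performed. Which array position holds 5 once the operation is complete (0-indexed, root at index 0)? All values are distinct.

remove root 27; move last element 9 to root → [9, 24, 25, 22, 21, 17, 3, 16, 8, 10, 5, 11]
9 vs larger child 25 at index 2, swap → [25, 24, 9, 22, 21, 17, 3, 16, 8, 10, 5, 11]
9 vs larger child 17 at index 5, swap → [25, 24, 17, 22, 21, 9, 3, 16, 8, 10, 5, 11]
9 vs only child 11 at index 11, swap → [25, 24, 17, 22, 21, 11, 3, 16, 8, 10, 5, 9]
resulting array: [25, 24, 17, 22, 21, 11, 3, 16, 8, 10, 5, 9]

10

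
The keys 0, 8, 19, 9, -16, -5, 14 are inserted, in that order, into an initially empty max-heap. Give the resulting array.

[19, 9, 14, 0, -16, -5, 8]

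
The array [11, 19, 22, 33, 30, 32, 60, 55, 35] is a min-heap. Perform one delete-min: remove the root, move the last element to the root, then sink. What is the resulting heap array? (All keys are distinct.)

[19, 30, 22, 33, 35, 32, 60, 55]

remove root 11; move last element 35 to root → [35, 19, 22, 33, 30, 32, 60, 55]
35 vs smaller child 19 at index 1, swap → [19, 35, 22, 33, 30, 32, 60, 55]
35 vs smaller child 30 at index 4, swap → [19, 30, 22, 33, 35, 32, 60, 55]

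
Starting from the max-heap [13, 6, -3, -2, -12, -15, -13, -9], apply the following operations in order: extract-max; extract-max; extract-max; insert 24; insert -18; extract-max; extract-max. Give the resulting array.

extract-max → returns 13:
  remove root 13; move last element -9 to root → [-9, 6, -3, -2, -12, -15, -13]
  -9 vs larger child 6 at index 1, swap → [6, -9, -3, -2, -12, -15, -13]
  -9 vs larger child -2 at index 3, swap → [6, -2, -3, -9, -12, -15, -13]
extract-max → returns 6:
  remove root 6; move last element -13 to root → [-13, -2, -3, -9, -12, -15]
  -13 vs larger child -2 at index 1, swap → [-2, -13, -3, -9, -12, -15]
  -13 vs larger child -9 at index 3, swap → [-2, -9, -3, -13, -12, -15]
extract-max → returns -2:
  remove root -2; move last element -15 to root → [-15, -9, -3, -13, -12]
  -15 vs larger child -3 at index 2, swap → [-3, -9, -15, -13, -12]
insert 24:
  append 24 at index 5 → [-3, -9, -15, -13, -12, 24]
  24 > parent -15 at index 2, swap → [-3, -9, 24, -13, -12, -15]
  24 > parent -3 at index 0, swap → [24, -9, -3, -13, -12, -15]
insert -18:
  append -18 at index 6 → [24, -9, -3, -13, -12, -15, -18] (no swap needed)
extract-max → returns 24:
  remove root 24; move last element -18 to root → [-18, -9, -3, -13, -12, -15]
  -18 vs larger child -3 at index 2, swap → [-3, -9, -18, -13, -12, -15]
  -18 vs only child -15 at index 5, swap → [-3, -9, -15, -13, -12, -18]
extract-max → returns -3:
  remove root -3; move last element -18 to root → [-18, -9, -15, -13, -12]
  -18 vs larger child -9 at index 1, swap → [-9, -18, -15, -13, -12]
  -18 vs larger child -12 at index 4, swap → [-9, -12, -15, -13, -18]

[-9, -12, -15, -13, -18]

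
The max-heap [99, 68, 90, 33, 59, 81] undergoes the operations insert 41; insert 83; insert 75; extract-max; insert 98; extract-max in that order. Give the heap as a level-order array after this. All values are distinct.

insert 41:
  append 41 at index 6 → [99, 68, 90, 33, 59, 81, 41] (no swap needed)
insert 83:
  append 83 at index 7 → [99, 68, 90, 33, 59, 81, 41, 83]
  83 > parent 33 at index 3, swap → [99, 68, 90, 83, 59, 81, 41, 33]
  83 > parent 68 at index 1, swap → [99, 83, 90, 68, 59, 81, 41, 33]
insert 75:
  append 75 at index 8 → [99, 83, 90, 68, 59, 81, 41, 33, 75]
  75 > parent 68 at index 3, swap → [99, 83, 90, 75, 59, 81, 41, 33, 68]
extract-max → returns 99:
  remove root 99; move last element 68 to root → [68, 83, 90, 75, 59, 81, 41, 33]
  68 vs larger child 90 at index 2, swap → [90, 83, 68, 75, 59, 81, 41, 33]
  68 vs larger child 81 at index 5, swap → [90, 83, 81, 75, 59, 68, 41, 33]
insert 98:
  append 98 at index 8 → [90, 83, 81, 75, 59, 68, 41, 33, 98]
  98 > parent 75 at index 3, swap → [90, 83, 81, 98, 59, 68, 41, 33, 75]
  98 > parent 83 at index 1, swap → [90, 98, 81, 83, 59, 68, 41, 33, 75]
  98 > parent 90 at index 0, swap → [98, 90, 81, 83, 59, 68, 41, 33, 75]
extract-max → returns 98:
  remove root 98; move last element 75 to root → [75, 90, 81, 83, 59, 68, 41, 33]
  75 vs larger child 90 at index 1, swap → [90, 75, 81, 83, 59, 68, 41, 33]
  75 vs larger child 83 at index 3, swap → [90, 83, 81, 75, 59, 68, 41, 33]

[90, 83, 81, 75, 59, 68, 41, 33]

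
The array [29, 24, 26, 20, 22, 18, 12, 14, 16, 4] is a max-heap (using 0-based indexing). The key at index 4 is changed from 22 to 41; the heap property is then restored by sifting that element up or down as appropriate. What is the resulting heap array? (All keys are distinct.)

[41, 29, 26, 20, 24, 18, 12, 14, 16, 4]

set index 4 from 22 to 41 → [29, 24, 26, 20, 41, 18, 12, 14, 16, 4]
41 > parent 24 at index 1, swap → [29, 41, 26, 20, 24, 18, 12, 14, 16, 4]
41 > parent 29 at index 0, swap → [41, 29, 26, 20, 24, 18, 12, 14, 16, 4]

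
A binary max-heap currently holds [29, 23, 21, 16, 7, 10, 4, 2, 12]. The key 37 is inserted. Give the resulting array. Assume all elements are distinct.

[37, 29, 21, 16, 23, 10, 4, 2, 12, 7]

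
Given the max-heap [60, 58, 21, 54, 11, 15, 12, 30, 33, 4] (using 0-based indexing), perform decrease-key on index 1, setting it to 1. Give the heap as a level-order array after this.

set index 1 from 58 to 1 → [60, 1, 21, 54, 11, 15, 12, 30, 33, 4]
1 vs larger child 54 at index 3, swap → [60, 54, 21, 1, 11, 15, 12, 30, 33, 4]
1 vs larger child 33 at index 8, swap → [60, 54, 21, 33, 11, 15, 12, 30, 1, 4]

[60, 54, 21, 33, 11, 15, 12, 30, 1, 4]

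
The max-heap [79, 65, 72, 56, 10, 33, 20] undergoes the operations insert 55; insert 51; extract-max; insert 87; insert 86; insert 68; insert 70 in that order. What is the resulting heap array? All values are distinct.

insert 55:
  append 55 at index 7 → [79, 65, 72, 56, 10, 33, 20, 55] (no swap needed)
insert 51:
  append 51 at index 8 → [79, 65, 72, 56, 10, 33, 20, 55, 51] (no swap needed)
extract-max → returns 79:
  remove root 79; move last element 51 to root → [51, 65, 72, 56, 10, 33, 20, 55]
  51 vs larger child 72 at index 2, swap → [72, 65, 51, 56, 10, 33, 20, 55]
insert 87:
  append 87 at index 8 → [72, 65, 51, 56, 10, 33, 20, 55, 87]
  87 > parent 56 at index 3, swap → [72, 65, 51, 87, 10, 33, 20, 55, 56]
  87 > parent 65 at index 1, swap → [72, 87, 51, 65, 10, 33, 20, 55, 56]
  87 > parent 72 at index 0, swap → [87, 72, 51, 65, 10, 33, 20, 55, 56]
insert 86:
  append 86 at index 9 → [87, 72, 51, 65, 10, 33, 20, 55, 56, 86]
  86 > parent 10 at index 4, swap → [87, 72, 51, 65, 86, 33, 20, 55, 56, 10]
  86 > parent 72 at index 1, swap → [87, 86, 51, 65, 72, 33, 20, 55, 56, 10]
insert 68:
  append 68 at index 10 → [87, 86, 51, 65, 72, 33, 20, 55, 56, 10, 68] (no swap needed)
insert 70:
  append 70 at index 11 → [87, 86, 51, 65, 72, 33, 20, 55, 56, 10, 68, 70]
  70 > parent 33 at index 5, swap → [87, 86, 51, 65, 72, 70, 20, 55, 56, 10, 68, 33]
  70 > parent 51 at index 2, swap → [87, 86, 70, 65, 72, 51, 20, 55, 56, 10, 68, 33]

[87, 86, 70, 65, 72, 51, 20, 55, 56, 10, 68, 33]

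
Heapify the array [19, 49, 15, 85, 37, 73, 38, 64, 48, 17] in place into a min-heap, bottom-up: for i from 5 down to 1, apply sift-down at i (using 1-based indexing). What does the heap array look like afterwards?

[15, 17, 19, 48, 37, 73, 38, 64, 85, 49]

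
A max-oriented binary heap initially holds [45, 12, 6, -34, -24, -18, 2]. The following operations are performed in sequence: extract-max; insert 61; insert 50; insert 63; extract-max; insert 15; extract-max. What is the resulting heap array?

extract-max → returns 45:
  remove root 45; move last element 2 to root → [2, 12, 6, -34, -24, -18]
  2 vs larger child 12 at index 1, swap → [12, 2, 6, -34, -24, -18]
insert 61:
  append 61 at index 6 → [12, 2, 6, -34, -24, -18, 61]
  61 > parent 6 at index 2, swap → [12, 2, 61, -34, -24, -18, 6]
  61 > parent 12 at index 0, swap → [61, 2, 12, -34, -24, -18, 6]
insert 50:
  append 50 at index 7 → [61, 2, 12, -34, -24, -18, 6, 50]
  50 > parent -34 at index 3, swap → [61, 2, 12, 50, -24, -18, 6, -34]
  50 > parent 2 at index 1, swap → [61, 50, 12, 2, -24, -18, 6, -34]
insert 63:
  append 63 at index 8 → [61, 50, 12, 2, -24, -18, 6, -34, 63]
  63 > parent 2 at index 3, swap → [61, 50, 12, 63, -24, -18, 6, -34, 2]
  63 > parent 50 at index 1, swap → [61, 63, 12, 50, -24, -18, 6, -34, 2]
  63 > parent 61 at index 0, swap → [63, 61, 12, 50, -24, -18, 6, -34, 2]
extract-max → returns 63:
  remove root 63; move last element 2 to root → [2, 61, 12, 50, -24, -18, 6, -34]
  2 vs larger child 61 at index 1, swap → [61, 2, 12, 50, -24, -18, 6, -34]
  2 vs larger child 50 at index 3, swap → [61, 50, 12, 2, -24, -18, 6, -34]
insert 15:
  append 15 at index 8 → [61, 50, 12, 2, -24, -18, 6, -34, 15]
  15 > parent 2 at index 3, swap → [61, 50, 12, 15, -24, -18, 6, -34, 2]
extract-max → returns 61:
  remove root 61; move last element 2 to root → [2, 50, 12, 15, -24, -18, 6, -34]
  2 vs larger child 50 at index 1, swap → [50, 2, 12, 15, -24, -18, 6, -34]
  2 vs larger child 15 at index 3, swap → [50, 15, 12, 2, -24, -18, 6, -34]

[50, 15, 12, 2, -24, -18, 6, -34]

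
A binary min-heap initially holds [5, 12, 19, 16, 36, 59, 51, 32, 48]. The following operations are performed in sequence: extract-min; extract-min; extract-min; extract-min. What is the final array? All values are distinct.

extract-min → returns 5:
  remove root 5; move last element 48 to root → [48, 12, 19, 16, 36, 59, 51, 32]
  48 vs smaller child 12 at index 1, swap → [12, 48, 19, 16, 36, 59, 51, 32]
  48 vs smaller child 16 at index 3, swap → [12, 16, 19, 48, 36, 59, 51, 32]
  48 vs only child 32 at index 7, swap → [12, 16, 19, 32, 36, 59, 51, 48]
extract-min → returns 12:
  remove root 12; move last element 48 to root → [48, 16, 19, 32, 36, 59, 51]
  48 vs smaller child 16 at index 1, swap → [16, 48, 19, 32, 36, 59, 51]
  48 vs smaller child 32 at index 3, swap → [16, 32, 19, 48, 36, 59, 51]
extract-min → returns 16:
  remove root 16; move last element 51 to root → [51, 32, 19, 48, 36, 59]
  51 vs smaller child 19 at index 2, swap → [19, 32, 51, 48, 36, 59]
extract-min → returns 19:
  remove root 19; move last element 59 to root → [59, 32, 51, 48, 36]
  59 vs smaller child 32 at index 1, swap → [32, 59, 51, 48, 36]
  59 vs smaller child 36 at index 4, swap → [32, 36, 51, 48, 59]

[32, 36, 51, 48, 59]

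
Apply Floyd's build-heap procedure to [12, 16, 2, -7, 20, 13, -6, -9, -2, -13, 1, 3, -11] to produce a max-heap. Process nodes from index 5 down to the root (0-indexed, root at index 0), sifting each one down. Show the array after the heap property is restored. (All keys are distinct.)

sift down from index 5: already satisfies heap property
sift down from index 4: already satisfies heap property
sift down from index 3:
  -7 vs larger child -2 at index 8, swap → [12, 16, 2, -2, 20, 13, -6, -9, -7, -13, 1, 3, -11]
sift down from index 2:
  2 vs larger child 13 at index 5, swap → [12, 16, 13, -2, 20, 2, -6, -9, -7, -13, 1, 3, -11]
  2 vs larger child 3 at index 11, swap → [12, 16, 13, -2, 20, 3, -6, -9, -7, -13, 1, 2, -11]
sift down from index 1:
  16 vs larger child 20 at index 4, swap → [12, 20, 13, -2, 16, 3, -6, -9, -7, -13, 1, 2, -11]
sift down from index 0:
  12 vs larger child 20 at index 1, swap → [20, 12, 13, -2, 16, 3, -6, -9, -7, -13, 1, 2, -11]
  12 vs larger child 16 at index 4, swap → [20, 16, 13, -2, 12, 3, -6, -9, -7, -13, 1, 2, -11]

[20, 16, 13, -2, 12, 3, -6, -9, -7, -13, 1, 2, -11]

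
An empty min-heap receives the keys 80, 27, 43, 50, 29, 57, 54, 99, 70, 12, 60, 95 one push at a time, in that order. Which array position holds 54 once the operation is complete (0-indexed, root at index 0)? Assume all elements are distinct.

6

Insert 80:
  append 80 at index 0 → [80] (no swap needed)
Insert 27:
  append 27 at index 1 → [80, 27]
  27 < parent 80 at index 0, swap → [27, 80]
Insert 43:
  append 43 at index 2 → [27, 80, 43] (no swap needed)
Insert 50:
  append 50 at index 3 → [27, 80, 43, 50]
  50 < parent 80 at index 1, swap → [27, 50, 43, 80]
Insert 29:
  append 29 at index 4 → [27, 50, 43, 80, 29]
  29 < parent 50 at index 1, swap → [27, 29, 43, 80, 50]
Insert 57:
  append 57 at index 5 → [27, 29, 43, 80, 50, 57] (no swap needed)
Insert 54:
  append 54 at index 6 → [27, 29, 43, 80, 50, 57, 54] (no swap needed)
Insert 99:
  append 99 at index 7 → [27, 29, 43, 80, 50, 57, 54, 99] (no swap needed)
Insert 70:
  append 70 at index 8 → [27, 29, 43, 80, 50, 57, 54, 99, 70]
  70 < parent 80 at index 3, swap → [27, 29, 43, 70, 50, 57, 54, 99, 80]
Insert 12:
  append 12 at index 9 → [27, 29, 43, 70, 50, 57, 54, 99, 80, 12]
  12 < parent 50 at index 4, swap → [27, 29, 43, 70, 12, 57, 54, 99, 80, 50]
  12 < parent 29 at index 1, swap → [27, 12, 43, 70, 29, 57, 54, 99, 80, 50]
  12 < parent 27 at index 0, swap → [12, 27, 43, 70, 29, 57, 54, 99, 80, 50]
Insert 60:
  append 60 at index 10 → [12, 27, 43, 70, 29, 57, 54, 99, 80, 50, 60] (no swap needed)
Insert 95:
  append 95 at index 11 → [12, 27, 43, 70, 29, 57, 54, 99, 80, 50, 60, 95] (no swap needed)
resulting array: [12, 27, 43, 70, 29, 57, 54, 99, 80, 50, 60, 95]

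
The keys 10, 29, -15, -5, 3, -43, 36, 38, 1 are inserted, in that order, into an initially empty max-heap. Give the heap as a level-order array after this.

[38, 36, 29, 10, 3, -43, -15, -5, 1]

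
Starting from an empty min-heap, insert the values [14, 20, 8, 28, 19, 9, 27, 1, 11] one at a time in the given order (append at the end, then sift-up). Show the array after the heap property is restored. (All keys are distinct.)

Insert 14:
  append 14 at index 0 → [14] (no swap needed)
Insert 20:
  append 20 at index 1 → [14, 20] (no swap needed)
Insert 8:
  append 8 at index 2 → [14, 20, 8]
  8 < parent 14 at index 0, swap → [8, 20, 14]
Insert 28:
  append 28 at index 3 → [8, 20, 14, 28] (no swap needed)
Insert 19:
  append 19 at index 4 → [8, 20, 14, 28, 19]
  19 < parent 20 at index 1, swap → [8, 19, 14, 28, 20]
Insert 9:
  append 9 at index 5 → [8, 19, 14, 28, 20, 9]
  9 < parent 14 at index 2, swap → [8, 19, 9, 28, 20, 14]
Insert 27:
  append 27 at index 6 → [8, 19, 9, 28, 20, 14, 27] (no swap needed)
Insert 1:
  append 1 at index 7 → [8, 19, 9, 28, 20, 14, 27, 1]
  1 < parent 28 at index 3, swap → [8, 19, 9, 1, 20, 14, 27, 28]
  1 < parent 19 at index 1, swap → [8, 1, 9, 19, 20, 14, 27, 28]
  1 < parent 8 at index 0, swap → [1, 8, 9, 19, 20, 14, 27, 28]
Insert 11:
  append 11 at index 8 → [1, 8, 9, 19, 20, 14, 27, 28, 11]
  11 < parent 19 at index 3, swap → [1, 8, 9, 11, 20, 14, 27, 28, 19]

[1, 8, 9, 11, 20, 14, 27, 28, 19]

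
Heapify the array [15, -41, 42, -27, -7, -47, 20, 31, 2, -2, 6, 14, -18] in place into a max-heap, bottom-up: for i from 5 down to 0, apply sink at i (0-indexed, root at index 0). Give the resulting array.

[42, 31, 20, 2, 6, 14, 15, -27, -41, -2, -7, -47, -18]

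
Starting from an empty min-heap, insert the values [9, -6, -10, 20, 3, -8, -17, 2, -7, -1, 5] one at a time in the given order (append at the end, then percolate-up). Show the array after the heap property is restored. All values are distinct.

[-17, -7, -10, 2, -1, -6, -8, 20, 3, 9, 5]

Insert 9:
  append 9 at index 0 → [9] (no swap needed)
Insert -6:
  append -6 at index 1 → [9, -6]
  -6 < parent 9 at index 0, swap → [-6, 9]
Insert -10:
  append -10 at index 2 → [-6, 9, -10]
  -10 < parent -6 at index 0, swap → [-10, 9, -6]
Insert 20:
  append 20 at index 3 → [-10, 9, -6, 20] (no swap needed)
Insert 3:
  append 3 at index 4 → [-10, 9, -6, 20, 3]
  3 < parent 9 at index 1, swap → [-10, 3, -6, 20, 9]
Insert -8:
  append -8 at index 5 → [-10, 3, -6, 20, 9, -8]
  -8 < parent -6 at index 2, swap → [-10, 3, -8, 20, 9, -6]
Insert -17:
  append -17 at index 6 → [-10, 3, -8, 20, 9, -6, -17]
  -17 < parent -8 at index 2, swap → [-10, 3, -17, 20, 9, -6, -8]
  -17 < parent -10 at index 0, swap → [-17, 3, -10, 20, 9, -6, -8]
Insert 2:
  append 2 at index 7 → [-17, 3, -10, 20, 9, -6, -8, 2]
  2 < parent 20 at index 3, swap → [-17, 3, -10, 2, 9, -6, -8, 20]
  2 < parent 3 at index 1, swap → [-17, 2, -10, 3, 9, -6, -8, 20]
Insert -7:
  append -7 at index 8 → [-17, 2, -10, 3, 9, -6, -8, 20, -7]
  -7 < parent 3 at index 3, swap → [-17, 2, -10, -7, 9, -6, -8, 20, 3]
  -7 < parent 2 at index 1, swap → [-17, -7, -10, 2, 9, -6, -8, 20, 3]
Insert -1:
  append -1 at index 9 → [-17, -7, -10, 2, 9, -6, -8, 20, 3, -1]
  -1 < parent 9 at index 4, swap → [-17, -7, -10, 2, -1, -6, -8, 20, 3, 9]
Insert 5:
  append 5 at index 10 → [-17, -7, -10, 2, -1, -6, -8, 20, 3, 9, 5] (no swap needed)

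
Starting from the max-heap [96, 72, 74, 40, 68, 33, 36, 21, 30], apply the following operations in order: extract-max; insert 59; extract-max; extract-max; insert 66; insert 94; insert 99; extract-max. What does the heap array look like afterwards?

extract-max → returns 96:
  remove root 96; move last element 30 to root → [30, 72, 74, 40, 68, 33, 36, 21]
  30 vs larger child 74 at index 2, swap → [74, 72, 30, 40, 68, 33, 36, 21]
  30 vs larger child 36 at index 6, swap → [74, 72, 36, 40, 68, 33, 30, 21]
insert 59:
  append 59 at index 8 → [74, 72, 36, 40, 68, 33, 30, 21, 59]
  59 > parent 40 at index 3, swap → [74, 72, 36, 59, 68, 33, 30, 21, 40]
extract-max → returns 74:
  remove root 74; move last element 40 to root → [40, 72, 36, 59, 68, 33, 30, 21]
  40 vs larger child 72 at index 1, swap → [72, 40, 36, 59, 68, 33, 30, 21]
  40 vs larger child 68 at index 4, swap → [72, 68, 36, 59, 40, 33, 30, 21]
extract-max → returns 72:
  remove root 72; move last element 21 to root → [21, 68, 36, 59, 40, 33, 30]
  21 vs larger child 68 at index 1, swap → [68, 21, 36, 59, 40, 33, 30]
  21 vs larger child 59 at index 3, swap → [68, 59, 36, 21, 40, 33, 30]
insert 66:
  append 66 at index 7 → [68, 59, 36, 21, 40, 33, 30, 66]
  66 > parent 21 at index 3, swap → [68, 59, 36, 66, 40, 33, 30, 21]
  66 > parent 59 at index 1, swap → [68, 66, 36, 59, 40, 33, 30, 21]
insert 94:
  append 94 at index 8 → [68, 66, 36, 59, 40, 33, 30, 21, 94]
  94 > parent 59 at index 3, swap → [68, 66, 36, 94, 40, 33, 30, 21, 59]
  94 > parent 66 at index 1, swap → [68, 94, 36, 66, 40, 33, 30, 21, 59]
  94 > parent 68 at index 0, swap → [94, 68, 36, 66, 40, 33, 30, 21, 59]
insert 99:
  append 99 at index 9 → [94, 68, 36, 66, 40, 33, 30, 21, 59, 99]
  99 > parent 40 at index 4, swap → [94, 68, 36, 66, 99, 33, 30, 21, 59, 40]
  99 > parent 68 at index 1, swap → [94, 99, 36, 66, 68, 33, 30, 21, 59, 40]
  99 > parent 94 at index 0, swap → [99, 94, 36, 66, 68, 33, 30, 21, 59, 40]
extract-max → returns 99:
  remove root 99; move last element 40 to root → [40, 94, 36, 66, 68, 33, 30, 21, 59]
  40 vs larger child 94 at index 1, swap → [94, 40, 36, 66, 68, 33, 30, 21, 59]
  40 vs larger child 68 at index 4, swap → [94, 68, 36, 66, 40, 33, 30, 21, 59]

[94, 68, 36, 66, 40, 33, 30, 21, 59]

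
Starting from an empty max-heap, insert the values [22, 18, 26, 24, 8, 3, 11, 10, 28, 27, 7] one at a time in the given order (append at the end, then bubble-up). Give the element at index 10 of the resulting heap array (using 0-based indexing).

Insert 22:
  append 22 at index 0 → [22] (no swap needed)
Insert 18:
  append 18 at index 1 → [22, 18] (no swap needed)
Insert 26:
  append 26 at index 2 → [22, 18, 26]
  26 > parent 22 at index 0, swap → [26, 18, 22]
Insert 24:
  append 24 at index 3 → [26, 18, 22, 24]
  24 > parent 18 at index 1, swap → [26, 24, 22, 18]
Insert 8:
  append 8 at index 4 → [26, 24, 22, 18, 8] (no swap needed)
Insert 3:
  append 3 at index 5 → [26, 24, 22, 18, 8, 3] (no swap needed)
Insert 11:
  append 11 at index 6 → [26, 24, 22, 18, 8, 3, 11] (no swap needed)
Insert 10:
  append 10 at index 7 → [26, 24, 22, 18, 8, 3, 11, 10] (no swap needed)
Insert 28:
  append 28 at index 8 → [26, 24, 22, 18, 8, 3, 11, 10, 28]
  28 > parent 18 at index 3, swap → [26, 24, 22, 28, 8, 3, 11, 10, 18]
  28 > parent 24 at index 1, swap → [26, 28, 22, 24, 8, 3, 11, 10, 18]
  28 > parent 26 at index 0, swap → [28, 26, 22, 24, 8, 3, 11, 10, 18]
Insert 27:
  append 27 at index 9 → [28, 26, 22, 24, 8, 3, 11, 10, 18, 27]
  27 > parent 8 at index 4, swap → [28, 26, 22, 24, 27, 3, 11, 10, 18, 8]
  27 > parent 26 at index 1, swap → [28, 27, 22, 24, 26, 3, 11, 10, 18, 8]
Insert 7:
  append 7 at index 10 → [28, 27, 22, 24, 26, 3, 11, 10, 18, 8, 7] (no swap needed)
resulting array: [28, 27, 22, 24, 26, 3, 11, 10, 18, 8, 7]

7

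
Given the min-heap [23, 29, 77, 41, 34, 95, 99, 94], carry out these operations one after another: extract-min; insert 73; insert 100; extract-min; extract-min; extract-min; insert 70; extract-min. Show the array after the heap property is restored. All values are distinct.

extract-min → returns 23:
  remove root 23; move last element 94 to root → [94, 29, 77, 41, 34, 95, 99]
  94 vs smaller child 29 at index 1, swap → [29, 94, 77, 41, 34, 95, 99]
  94 vs smaller child 34 at index 4, swap → [29, 34, 77, 41, 94, 95, 99]
insert 73:
  append 73 at index 7 → [29, 34, 77, 41, 94, 95, 99, 73] (no swap needed)
insert 100:
  append 100 at index 8 → [29, 34, 77, 41, 94, 95, 99, 73, 100] (no swap needed)
extract-min → returns 29:
  remove root 29; move last element 100 to root → [100, 34, 77, 41, 94, 95, 99, 73]
  100 vs smaller child 34 at index 1, swap → [34, 100, 77, 41, 94, 95, 99, 73]
  100 vs smaller child 41 at index 3, swap → [34, 41, 77, 100, 94, 95, 99, 73]
  100 vs only child 73 at index 7, swap → [34, 41, 77, 73, 94, 95, 99, 100]
extract-min → returns 34:
  remove root 34; move last element 100 to root → [100, 41, 77, 73, 94, 95, 99]
  100 vs smaller child 41 at index 1, swap → [41, 100, 77, 73, 94, 95, 99]
  100 vs smaller child 73 at index 3, swap → [41, 73, 77, 100, 94, 95, 99]
extract-min → returns 41:
  remove root 41; move last element 99 to root → [99, 73, 77, 100, 94, 95]
  99 vs smaller child 73 at index 1, swap → [73, 99, 77, 100, 94, 95]
  99 vs smaller child 94 at index 4, swap → [73, 94, 77, 100, 99, 95]
insert 70:
  append 70 at index 6 → [73, 94, 77, 100, 99, 95, 70]
  70 < parent 77 at index 2, swap → [73, 94, 70, 100, 99, 95, 77]
  70 < parent 73 at index 0, swap → [70, 94, 73, 100, 99, 95, 77]
extract-min → returns 70:
  remove root 70; move last element 77 to root → [77, 94, 73, 100, 99, 95]
  77 vs smaller child 73 at index 2, swap → [73, 94, 77, 100, 99, 95]

[73, 94, 77, 100, 99, 95]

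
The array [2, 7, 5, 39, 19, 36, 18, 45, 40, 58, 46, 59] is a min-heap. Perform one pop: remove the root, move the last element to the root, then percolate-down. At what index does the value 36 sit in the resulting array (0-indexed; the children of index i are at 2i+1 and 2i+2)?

5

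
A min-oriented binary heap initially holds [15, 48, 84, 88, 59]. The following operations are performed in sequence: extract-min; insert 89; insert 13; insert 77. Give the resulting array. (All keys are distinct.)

extract-min → returns 15:
  remove root 15; move last element 59 to root → [59, 48, 84, 88]
  59 vs smaller child 48 at index 1, swap → [48, 59, 84, 88]
insert 89:
  append 89 at index 4 → [48, 59, 84, 88, 89] (no swap needed)
insert 13:
  append 13 at index 5 → [48, 59, 84, 88, 89, 13]
  13 < parent 84 at index 2, swap → [48, 59, 13, 88, 89, 84]
  13 < parent 48 at index 0, swap → [13, 59, 48, 88, 89, 84]
insert 77:
  append 77 at index 6 → [13, 59, 48, 88, 89, 84, 77] (no swap needed)

[13, 59, 48, 88, 89, 84, 77]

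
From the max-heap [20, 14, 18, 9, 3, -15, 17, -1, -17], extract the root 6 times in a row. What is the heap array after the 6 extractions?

[-1, -15, -17]

extract-max #1 returns 20:
  remove root 20; move last element -17 to root → [-17, 14, 18, 9, 3, -15, 17, -1]
  -17 vs larger child 18 at index 2, swap → [18, 14, -17, 9, 3, -15, 17, -1]
  -17 vs larger child 17 at index 6, swap → [18, 14, 17, 9, 3, -15, -17, -1]
extract-max #2 returns 18:
  remove root 18; move last element -1 to root → [-1, 14, 17, 9, 3, -15, -17]
  -1 vs larger child 17 at index 2, swap → [17, 14, -1, 9, 3, -15, -17]
extract-max #3 returns 17:
  remove root 17; move last element -17 to root → [-17, 14, -1, 9, 3, -15]
  -17 vs larger child 14 at index 1, swap → [14, -17, -1, 9, 3, -15]
  -17 vs larger child 9 at index 3, swap → [14, 9, -1, -17, 3, -15]
extract-max #4 returns 14:
  remove root 14; move last element -15 to root → [-15, 9, -1, -17, 3]
  -15 vs larger child 9 at index 1, swap → [9, -15, -1, -17, 3]
  -15 vs larger child 3 at index 4, swap → [9, 3, -1, -17, -15]
extract-max #5 returns 9:
  remove root 9; move last element -15 to root → [-15, 3, -1, -17]
  -15 vs larger child 3 at index 1, swap → [3, -15, -1, -17]
extract-max #6 returns 3:
  remove root 3; move last element -17 to root → [-17, -15, -1]
  -17 vs larger child -1 at index 2, swap → [-1, -15, -17]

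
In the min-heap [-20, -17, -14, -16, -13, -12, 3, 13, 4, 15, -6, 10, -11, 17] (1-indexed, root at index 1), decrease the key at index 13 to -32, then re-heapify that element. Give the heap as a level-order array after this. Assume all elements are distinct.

set index 13 from -11 to -32 → [-20, -17, -14, -16, -13, -12, 3, 13, 4, 15, -6, 10, -32, 17]
-32 < parent -12 at index 6, swap → [-20, -17, -14, -16, -13, -32, 3, 13, 4, 15, -6, 10, -12, 17]
-32 < parent -14 at index 3, swap → [-20, -17, -32, -16, -13, -14, 3, 13, 4, 15, -6, 10, -12, 17]
-32 < parent -20 at index 1, swap → [-32, -17, -20, -16, -13, -14, 3, 13, 4, 15, -6, 10, -12, 17]

[-32, -17, -20, -16, -13, -14, 3, 13, 4, 15, -6, 10, -12, 17]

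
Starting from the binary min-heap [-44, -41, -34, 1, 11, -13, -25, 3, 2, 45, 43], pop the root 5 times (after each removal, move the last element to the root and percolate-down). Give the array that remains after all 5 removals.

extract-min #1 returns -44:
  remove root -44; move last element 43 to root → [43, -41, -34, 1, 11, -13, -25, 3, 2, 45]
  43 vs smaller child -41 at index 1, swap → [-41, 43, -34, 1, 11, -13, -25, 3, 2, 45]
  43 vs smaller child 1 at index 3, swap → [-41, 1, -34, 43, 11, -13, -25, 3, 2, 45]
  43 vs smaller child 2 at index 8, swap → [-41, 1, -34, 2, 11, -13, -25, 3, 43, 45]
extract-min #2 returns -41:
  remove root -41; move last element 45 to root → [45, 1, -34, 2, 11, -13, -25, 3, 43]
  45 vs smaller child -34 at index 2, swap → [-34, 1, 45, 2, 11, -13, -25, 3, 43]
  45 vs smaller child -25 at index 6, swap → [-34, 1, -25, 2, 11, -13, 45, 3, 43]
extract-min #3 returns -34:
  remove root -34; move last element 43 to root → [43, 1, -25, 2, 11, -13, 45, 3]
  43 vs smaller child -25 at index 2, swap → [-25, 1, 43, 2, 11, -13, 45, 3]
  43 vs smaller child -13 at index 5, swap → [-25, 1, -13, 2, 11, 43, 45, 3]
extract-min #4 returns -25:
  remove root -25; move last element 3 to root → [3, 1, -13, 2, 11, 43, 45]
  3 vs smaller child -13 at index 2, swap → [-13, 1, 3, 2, 11, 43, 45]
extract-min #5 returns -13:
  remove root -13; move last element 45 to root → [45, 1, 3, 2, 11, 43]
  45 vs smaller child 1 at index 1, swap → [1, 45, 3, 2, 11, 43]
  45 vs smaller child 2 at index 3, swap → [1, 2, 3, 45, 11, 43]

[1, 2, 3, 45, 11, 43]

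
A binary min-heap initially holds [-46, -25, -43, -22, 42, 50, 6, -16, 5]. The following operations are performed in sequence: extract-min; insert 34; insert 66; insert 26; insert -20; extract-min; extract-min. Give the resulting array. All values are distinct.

[-22, -16, -20, 34, 26, 5, 6, 50, 42, 66]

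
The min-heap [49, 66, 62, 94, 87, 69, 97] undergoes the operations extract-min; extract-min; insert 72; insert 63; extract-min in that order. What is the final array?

[66, 87, 69, 94, 97, 72]

extract-min → returns 49:
  remove root 49; move last element 97 to root → [97, 66, 62, 94, 87, 69]
  97 vs smaller child 62 at index 2, swap → [62, 66, 97, 94, 87, 69]
  97 vs only child 69 at index 5, swap → [62, 66, 69, 94, 87, 97]
extract-min → returns 62:
  remove root 62; move last element 97 to root → [97, 66, 69, 94, 87]
  97 vs smaller child 66 at index 1, swap → [66, 97, 69, 94, 87]
  97 vs smaller child 87 at index 4, swap → [66, 87, 69, 94, 97]
insert 72:
  append 72 at index 5 → [66, 87, 69, 94, 97, 72] (no swap needed)
insert 63:
  append 63 at index 6 → [66, 87, 69, 94, 97, 72, 63]
  63 < parent 69 at index 2, swap → [66, 87, 63, 94, 97, 72, 69]
  63 < parent 66 at index 0, swap → [63, 87, 66, 94, 97, 72, 69]
extract-min → returns 63:
  remove root 63; move last element 69 to root → [69, 87, 66, 94, 97, 72]
  69 vs smaller child 66 at index 2, swap → [66, 87, 69, 94, 97, 72]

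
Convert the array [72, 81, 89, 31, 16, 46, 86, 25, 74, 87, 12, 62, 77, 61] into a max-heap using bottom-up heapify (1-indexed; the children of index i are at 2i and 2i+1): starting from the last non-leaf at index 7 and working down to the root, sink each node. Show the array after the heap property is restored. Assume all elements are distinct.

[89, 87, 86, 74, 81, 77, 72, 25, 31, 16, 12, 62, 46, 61]

sift down from index 7: already satisfies heap property
sift down from index 6:
  46 vs larger child 77 at index 13, swap → [72, 81, 89, 31, 16, 77, 86, 25, 74, 87, 12, 62, 46, 61]
sift down from index 5:
  16 vs larger child 87 at index 10, swap → [72, 81, 89, 31, 87, 77, 86, 25, 74, 16, 12, 62, 46, 61]
sift down from index 4:
  31 vs larger child 74 at index 9, swap → [72, 81, 89, 74, 87, 77, 86, 25, 31, 16, 12, 62, 46, 61]
sift down from index 3: already satisfies heap property
sift down from index 2:
  81 vs larger child 87 at index 5, swap → [72, 87, 89, 74, 81, 77, 86, 25, 31, 16, 12, 62, 46, 61]
sift down from index 1:
  72 vs larger child 89 at index 3, swap → [89, 87, 72, 74, 81, 77, 86, 25, 31, 16, 12, 62, 46, 61]
  72 vs larger child 86 at index 7, swap → [89, 87, 86, 74, 81, 77, 72, 25, 31, 16, 12, 62, 46, 61]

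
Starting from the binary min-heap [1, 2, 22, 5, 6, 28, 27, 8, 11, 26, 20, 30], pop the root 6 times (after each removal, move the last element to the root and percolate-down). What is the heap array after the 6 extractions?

extract-min #1 returns 1:
  remove root 1; move last element 30 to root → [30, 2, 22, 5, 6, 28, 27, 8, 11, 26, 20]
  30 vs smaller child 2 at index 1, swap → [2, 30, 22, 5, 6, 28, 27, 8, 11, 26, 20]
  30 vs smaller child 5 at index 3, swap → [2, 5, 22, 30, 6, 28, 27, 8, 11, 26, 20]
  30 vs smaller child 8 at index 7, swap → [2, 5, 22, 8, 6, 28, 27, 30, 11, 26, 20]
extract-min #2 returns 2:
  remove root 2; move last element 20 to root → [20, 5, 22, 8, 6, 28, 27, 30, 11, 26]
  20 vs smaller child 5 at index 1, swap → [5, 20, 22, 8, 6, 28, 27, 30, 11, 26]
  20 vs smaller child 6 at index 4, swap → [5, 6, 22, 8, 20, 28, 27, 30, 11, 26]
extract-min #3 returns 5:
  remove root 5; move last element 26 to root → [26, 6, 22, 8, 20, 28, 27, 30, 11]
  26 vs smaller child 6 at index 1, swap → [6, 26, 22, 8, 20, 28, 27, 30, 11]
  26 vs smaller child 8 at index 3, swap → [6, 8, 22, 26, 20, 28, 27, 30, 11]
  26 vs smaller child 11 at index 8, swap → [6, 8, 22, 11, 20, 28, 27, 30, 26]
extract-min #4 returns 6:
  remove root 6; move last element 26 to root → [26, 8, 22, 11, 20, 28, 27, 30]
  26 vs smaller child 8 at index 1, swap → [8, 26, 22, 11, 20, 28, 27, 30]
  26 vs smaller child 11 at index 3, swap → [8, 11, 22, 26, 20, 28, 27, 30]
extract-min #5 returns 8:
  remove root 8; move last element 30 to root → [30, 11, 22, 26, 20, 28, 27]
  30 vs smaller child 11 at index 1, swap → [11, 30, 22, 26, 20, 28, 27]
  30 vs smaller child 20 at index 4, swap → [11, 20, 22, 26, 30, 28, 27]
extract-min #6 returns 11:
  remove root 11; move last element 27 to root → [27, 20, 22, 26, 30, 28]
  27 vs smaller child 20 at index 1, swap → [20, 27, 22, 26, 30, 28]
  27 vs smaller child 26 at index 3, swap → [20, 26, 22, 27, 30, 28]

[20, 26, 22, 27, 30, 28]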